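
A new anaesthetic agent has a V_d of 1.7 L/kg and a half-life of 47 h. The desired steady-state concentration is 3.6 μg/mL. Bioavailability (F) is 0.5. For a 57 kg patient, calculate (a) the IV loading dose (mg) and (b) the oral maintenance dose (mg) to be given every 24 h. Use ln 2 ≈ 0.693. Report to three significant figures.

(a) 349 mg; (b) 247 mg

Vd(total) = 57 kg × 1.7 L/kg = 96.90 L
LD = Vd × C = 96.90 × 3.6 = 348.8 mg
CL = 0.693 × Vd / t½ = 0.693 × 96.90 / 47 = 1.429 L/h
D = CL × Css × τ / F = 1.429 × 3.6 × 24 / 0.5 = 246.9 mg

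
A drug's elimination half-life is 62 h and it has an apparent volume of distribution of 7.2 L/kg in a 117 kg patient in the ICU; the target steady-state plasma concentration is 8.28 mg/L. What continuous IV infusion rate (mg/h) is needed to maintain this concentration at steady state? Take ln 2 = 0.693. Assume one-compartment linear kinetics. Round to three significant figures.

78.0 mg/h

Total Vd = 7.2 × 117 = 842.4 L
CL = ln 2 · Vd / t½ = 0.693 × 842.4 / 62 = 9.416 L/h
Infusion rate = CL × Css = 9.416 × 8.28 = 77.96 mg/h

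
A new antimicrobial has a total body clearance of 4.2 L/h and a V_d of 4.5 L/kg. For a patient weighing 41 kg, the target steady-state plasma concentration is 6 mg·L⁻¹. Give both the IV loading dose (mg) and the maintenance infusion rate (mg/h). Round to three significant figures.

(a) 1110 mg; (b) 25.2 mg/h

Vd = 4.5 L/kg × 41 kg = 184.5 L
Loading: fill Vd to C_target → 184.5 L × 6 mg/L = 1107 mg
Infusion rate = 4.200 L/h × 6 mg/L = 25.20 mg/h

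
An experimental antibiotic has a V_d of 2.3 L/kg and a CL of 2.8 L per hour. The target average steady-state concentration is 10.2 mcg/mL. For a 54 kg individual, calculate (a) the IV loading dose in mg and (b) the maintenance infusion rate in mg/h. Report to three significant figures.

(a) 1270 mg; (b) 28.6 mg/h

Vd = 2.3 L/kg × 54 kg = 124.2 L
Loading dose = Vd × C = 124.2 × 10.2 = 1267 mg
Infusion rate = 2.800 L/h × 10.2 mg/L = 28.56 mg/h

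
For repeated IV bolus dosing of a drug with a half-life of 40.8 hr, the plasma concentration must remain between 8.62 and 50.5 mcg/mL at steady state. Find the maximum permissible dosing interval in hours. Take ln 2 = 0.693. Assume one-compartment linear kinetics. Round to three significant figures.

104 h

k = 0.693 / t½ = 0.693 / 40.8 = 0.01699 h⁻¹
Between IV bolus doses, concentration decays as C = C₀·e^(−kτ), so C_peak/C_trough = e^(kτ).
τ_max = ln(C_peak/C_trough) / k = ln(50.5/8.62) / 0.01699 = 1.768 / 0.01699 = 104.1 h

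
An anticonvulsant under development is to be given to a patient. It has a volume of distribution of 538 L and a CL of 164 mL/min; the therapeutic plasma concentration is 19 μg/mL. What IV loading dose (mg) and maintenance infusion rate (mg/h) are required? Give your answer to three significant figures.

LD = Vd · C_target = 538.0 × 19 = 10220 mg
CL = 164 mL/min × 60/1000 = 9.840 L/h
Maintenance: replace elimination → rate = CL × Css = 9.840 × 19 = 187.0 mg/h

(a) 10200 mg; (b) 187 mg/h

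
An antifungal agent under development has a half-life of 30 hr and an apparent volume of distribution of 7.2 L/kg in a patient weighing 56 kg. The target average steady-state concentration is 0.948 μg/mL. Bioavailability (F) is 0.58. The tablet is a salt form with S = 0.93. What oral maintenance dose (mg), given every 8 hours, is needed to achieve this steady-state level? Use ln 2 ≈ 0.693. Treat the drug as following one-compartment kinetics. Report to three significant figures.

Vd = 7.2 L/kg × 56 kg = 403.2 L
k = 0.693/30 = 0.02310 h⁻¹, so CL = k·Vd = 0.02310 × 403.2 = 9.314 L/h
D = CL × Css × τ / F / S = 9.314 × 0.948 × 8 / 0.58 / 0.93 = 131.0 mg

131 mg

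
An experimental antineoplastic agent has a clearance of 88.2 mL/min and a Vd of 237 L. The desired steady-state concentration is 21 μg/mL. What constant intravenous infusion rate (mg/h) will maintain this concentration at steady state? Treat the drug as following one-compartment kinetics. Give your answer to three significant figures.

Convert clearance: 88.2 mL/min × 60 min/h ÷ 1000 mL/L = 5.292 L/h
Vd does not affect the maintenance rate; only clearance governs steady-state input.
R₀ = 5.292 × 21 = 111.1 mg/h

111 mg/h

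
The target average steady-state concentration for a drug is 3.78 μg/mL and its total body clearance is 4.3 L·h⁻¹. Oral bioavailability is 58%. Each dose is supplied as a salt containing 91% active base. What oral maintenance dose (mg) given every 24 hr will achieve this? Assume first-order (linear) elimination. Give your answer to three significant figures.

739 mg

At steady state, dose per interval replaces the amount cleared in that interval: F·S·D/τ = CL·Css.
D = CL × Css × τ / F / S = 4.300 × 3.78 × 24 / 0.58 / 0.91 = 739.1 mg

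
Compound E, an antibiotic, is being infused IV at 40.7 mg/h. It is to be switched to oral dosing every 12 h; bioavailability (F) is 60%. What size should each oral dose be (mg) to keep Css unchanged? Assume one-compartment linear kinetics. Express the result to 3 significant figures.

To maintain the same Css, the systemic dosing rate must be unchanged: F·D/τ = infusion rate.
D = rate × τ / F = 40.7 × 12 / 0.6 = 814.0 mg

814 mg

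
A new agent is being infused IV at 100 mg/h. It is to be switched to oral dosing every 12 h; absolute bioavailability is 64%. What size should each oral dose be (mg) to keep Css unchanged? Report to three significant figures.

1880 mg

To maintain the same Css, the systemic dosing rate must be unchanged: F·D/τ = infusion rate.
D = rate × τ / F = 100 × 12 / 0.64 = 1875 mg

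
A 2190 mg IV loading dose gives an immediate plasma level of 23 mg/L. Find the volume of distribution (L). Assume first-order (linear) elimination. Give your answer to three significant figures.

95.2 L

Immediately after an IV bolus, C₀ = Dose / Vd, so Vd = Dose / C₀.
Vd = 2190 / 23 = 95.22 L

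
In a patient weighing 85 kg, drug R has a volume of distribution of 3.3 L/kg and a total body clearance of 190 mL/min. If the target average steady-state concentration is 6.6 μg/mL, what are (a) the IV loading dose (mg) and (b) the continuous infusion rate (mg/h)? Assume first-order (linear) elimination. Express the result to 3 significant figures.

Vd(total) = 85 kg × 3.3 L/kg = 280.5 L
Loading: fill Vd to C_target → 280.5 L × 6.6 mg/L = 1851 mg
CL = 190 mL/min = 190 × 0.06 = 11.40 L/h
Infusion rate = 11.40 L/h × 6.6 mg/L = 75.24 mg/h

(a) 1850 mg; (b) 75.2 mg/h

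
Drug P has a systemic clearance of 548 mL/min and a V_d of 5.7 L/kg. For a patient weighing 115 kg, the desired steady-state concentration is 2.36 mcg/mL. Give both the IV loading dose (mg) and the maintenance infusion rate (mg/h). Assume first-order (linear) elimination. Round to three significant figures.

(a) 1550 mg; (b) 77.6 mg/h

Vd = 5.7 L/kg × 115 kg = 655.5 L
Loading: fill Vd to C_target → 655.5 L × 2.36 mg/L = 1547 mg
CL = 548 mL/min = 548 × 0.06 = 32.88 L/h
Maintenance infusion rate = CL × Css = 32.88 × 2.36 = 77.60 mg/h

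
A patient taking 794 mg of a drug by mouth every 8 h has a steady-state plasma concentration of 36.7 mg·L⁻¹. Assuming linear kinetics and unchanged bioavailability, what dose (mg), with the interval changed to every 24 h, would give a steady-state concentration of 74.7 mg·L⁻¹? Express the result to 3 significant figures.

4850 mg

With linear kinetics, Css is proportional to dose rate (D/τ) at fixed clearance.
D₂ = D₁ × (Css,target / Css,current) × (τ₂/τ₁) = 794 × (74.7/36.7) × (24/8) = 4848 mg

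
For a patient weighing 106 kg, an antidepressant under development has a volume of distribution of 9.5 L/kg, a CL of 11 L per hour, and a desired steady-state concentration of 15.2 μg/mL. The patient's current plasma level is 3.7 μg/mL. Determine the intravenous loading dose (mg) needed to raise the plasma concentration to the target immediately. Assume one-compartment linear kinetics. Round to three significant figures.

Vd(total) = 106 kg × 9.5 L/kg = 1007 L
LD is governed by Vd — clearance does not enter the loading-dose calculation.
Concentration deficit ΔC = 15.2 − 3.7 = 11.50 mg/L
LD = Vd × ΔC = 1007 × 11.50 = 11580 mg

11600 mg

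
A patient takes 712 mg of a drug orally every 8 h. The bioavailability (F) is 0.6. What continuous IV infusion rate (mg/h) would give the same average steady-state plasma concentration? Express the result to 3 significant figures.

53.4 mg/h

Equivalent systemic input: infusion rate = F·D/τ.
Rate = 0.6 × 712 / 8 = 53.40 mg/h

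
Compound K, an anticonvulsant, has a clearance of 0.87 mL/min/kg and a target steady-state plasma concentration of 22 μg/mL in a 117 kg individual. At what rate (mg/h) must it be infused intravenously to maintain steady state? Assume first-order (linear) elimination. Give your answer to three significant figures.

134 mg/h

CL = 0.87 mL/min/kg × 117 kg = 101.8 mL/min = 101.8 × 60/1000 = 6.108 L/h
R₀ = 6.108 × 22 = 134.4 mg/h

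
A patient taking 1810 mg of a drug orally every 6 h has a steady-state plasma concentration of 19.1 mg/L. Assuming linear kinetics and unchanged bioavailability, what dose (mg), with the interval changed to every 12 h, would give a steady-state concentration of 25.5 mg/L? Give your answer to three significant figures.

For first-order elimination, Css ∝ F·D/(CL·τ); F and CL are unchanged, so Css ∝ D/τ.
D₂ = D₁ × (Css,target / Css,current) × (τ₂/τ₁) = 1810 × (25.5/19.1) × (12/6) = 4833 mg

4830 mg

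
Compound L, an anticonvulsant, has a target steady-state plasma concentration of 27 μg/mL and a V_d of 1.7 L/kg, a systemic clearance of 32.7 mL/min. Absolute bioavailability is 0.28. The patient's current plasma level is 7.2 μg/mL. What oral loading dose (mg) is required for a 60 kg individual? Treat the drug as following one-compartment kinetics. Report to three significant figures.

Vd = 1.7 L/kg × 60 kg = 102.0 L
Concentration deficit ΔC = 27 − 7.2 = 19.80 mg/L
LD = Vd × ΔC / F = 102.0 × 19.80 / 0.28 = 7213 mg

7210 mg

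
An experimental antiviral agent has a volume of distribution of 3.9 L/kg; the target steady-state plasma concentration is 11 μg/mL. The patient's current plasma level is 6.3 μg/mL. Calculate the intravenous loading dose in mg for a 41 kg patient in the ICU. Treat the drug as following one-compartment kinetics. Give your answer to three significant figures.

Vd(total) = 41 kg × 3.9 L/kg = 159.9 L
The loading dose fills Vd to the target concentration.
Concentration deficit ΔC = 11 − 6.3 = 4.700 mg/L
LD = Vd × ΔC = 159.9 × 4.700 = 751.5 mg

752 mg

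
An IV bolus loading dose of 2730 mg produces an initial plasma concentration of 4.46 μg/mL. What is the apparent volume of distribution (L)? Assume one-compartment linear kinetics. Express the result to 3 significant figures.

612 L

Immediately after an IV bolus, C₀ = Dose / Vd, so Vd = Dose / C₀.
Vd = 2730 / 4.46 = 612.1 L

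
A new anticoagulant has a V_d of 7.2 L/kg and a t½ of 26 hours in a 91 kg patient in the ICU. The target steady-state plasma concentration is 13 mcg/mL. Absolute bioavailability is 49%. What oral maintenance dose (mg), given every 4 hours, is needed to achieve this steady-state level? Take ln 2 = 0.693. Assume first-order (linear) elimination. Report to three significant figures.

Vd = 7.2 L/kg × 91 kg = 655.2 L
k = 0.693/26 = 0.02665 h⁻¹, so CL = k·Vd = 0.02665 × 655.2 = 17.46 L/h
D = CL × Css × τ / F = 17.46 × 13 × 4 / 0.49 = 1853 mg

1850 mg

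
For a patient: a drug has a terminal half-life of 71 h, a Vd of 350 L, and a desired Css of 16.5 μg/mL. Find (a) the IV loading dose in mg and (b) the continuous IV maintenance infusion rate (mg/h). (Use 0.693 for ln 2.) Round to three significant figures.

(a) 5780 mg; (b) 56.4 mg/h

LD = Vd × C = 350.0 × 16.5 = 5775 mg
CL = 0.693 × Vd / t½ = 0.693 × 350.0 / 71 = 3.416 L/h
Infusion rate = CL × Css = 3.416 × 16.5 = 56.36 mg/h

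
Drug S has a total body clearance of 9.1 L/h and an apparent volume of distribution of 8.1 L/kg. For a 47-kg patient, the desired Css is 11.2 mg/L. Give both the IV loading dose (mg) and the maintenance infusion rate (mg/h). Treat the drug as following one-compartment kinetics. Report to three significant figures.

Vd(total) = 47 kg × 8.1 L/kg = 380.7 L
LD = Vd · C_target = 380.7 × 11.2 = 4264 mg
Maintenance infusion rate = CL × Css = 9.100 × 11.2 = 101.9 mg/h

(a) 4260 mg; (b) 102 mg/h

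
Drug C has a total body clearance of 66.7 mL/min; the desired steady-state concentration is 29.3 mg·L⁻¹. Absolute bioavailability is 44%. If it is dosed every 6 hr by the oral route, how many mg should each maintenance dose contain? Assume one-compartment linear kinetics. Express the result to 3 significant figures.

1600 mg

CL = 66.7 mL/min = 66.7 × 0.06 = 4.002 L/h
D = CL × Css × τ / F = 4.002 × 29.3 × 6 / 0.44 = 1599 mg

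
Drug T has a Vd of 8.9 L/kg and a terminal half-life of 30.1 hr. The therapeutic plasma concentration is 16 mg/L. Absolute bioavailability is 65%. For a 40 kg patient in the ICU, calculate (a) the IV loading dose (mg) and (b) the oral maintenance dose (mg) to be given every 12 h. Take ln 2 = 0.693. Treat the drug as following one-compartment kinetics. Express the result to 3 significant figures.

(a) 5700 mg; (b) 2420 mg

Vd = 8.9 L/kg × 40 kg = 356.0 L
LD = Vd × C = 356.0 × 16 = 5696 mg
CL = 0.693 × Vd / t½ = 0.693 × 356.0 / 30.1 = 8.196 L/h
D = CL × Css × τ / F = 8.196 × 16 × 12 / 0.65 = 2421 mg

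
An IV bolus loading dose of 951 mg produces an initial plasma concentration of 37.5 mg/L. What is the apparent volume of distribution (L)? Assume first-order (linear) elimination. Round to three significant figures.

25.4 L

Immediately after an IV bolus, C₀ = Dose / Vd, so Vd = Dose / C₀.
Vd = 951 / 37.5 = 25.36 L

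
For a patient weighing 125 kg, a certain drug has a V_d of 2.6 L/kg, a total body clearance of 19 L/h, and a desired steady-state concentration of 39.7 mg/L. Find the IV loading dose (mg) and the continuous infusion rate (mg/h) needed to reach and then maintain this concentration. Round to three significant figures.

(a) 12900 mg; (b) 754 mg/h

Vd = 2.6 L/kg × 125 kg = 325.0 L
Loading dose = Vd × C = 325.0 × 39.7 = 12900 mg
Maintenance infusion rate = CL × Css = 19.00 × 39.7 = 754.3 mg/h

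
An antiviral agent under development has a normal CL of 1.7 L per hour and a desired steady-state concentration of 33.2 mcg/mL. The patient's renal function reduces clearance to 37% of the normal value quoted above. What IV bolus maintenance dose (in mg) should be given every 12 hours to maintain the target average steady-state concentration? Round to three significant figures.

251 mg

Patient clearance = 0.37 × 1.700 = 0.6290 L/h
D = CL × Css × τ = 0.6290 × 33.2 × 12 = 250.6 mg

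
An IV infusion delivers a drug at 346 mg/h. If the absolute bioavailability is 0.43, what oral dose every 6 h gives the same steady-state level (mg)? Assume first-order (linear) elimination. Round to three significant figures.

To maintain the same Css, the systemic dosing rate must be unchanged: F·D/τ = infusion rate.
D = rate × τ / F = 346 × 6 / 0.43 = 4828 mg

4830 mg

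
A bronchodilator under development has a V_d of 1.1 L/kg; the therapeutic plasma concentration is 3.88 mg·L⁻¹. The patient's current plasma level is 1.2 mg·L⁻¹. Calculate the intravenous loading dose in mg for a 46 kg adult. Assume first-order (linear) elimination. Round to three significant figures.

136 mg

Total Vd = 1.1 × 46 = 50.60 L
The loading dose fills Vd to the target concentration.
Concentration deficit ΔC = 3.88 − 1.2 = 2.680 mg/L
LD = Vd × ΔC = 50.60 × 2.680 = 135.6 mg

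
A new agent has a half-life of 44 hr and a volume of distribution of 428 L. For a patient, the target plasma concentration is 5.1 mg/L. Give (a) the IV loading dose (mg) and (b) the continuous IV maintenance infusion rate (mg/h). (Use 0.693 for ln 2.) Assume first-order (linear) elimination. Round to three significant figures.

(a) 2180 mg; (b) 34.4 mg/h

LD = Vd × C = 428.0 × 5.1 = 2183 mg
CL = 0.693 × Vd / t½ = 0.693 × 428.0 / 44 = 6.741 L/h
Infusion rate = CL × Css = 6.741 × 5.1 = 34.38 mg/h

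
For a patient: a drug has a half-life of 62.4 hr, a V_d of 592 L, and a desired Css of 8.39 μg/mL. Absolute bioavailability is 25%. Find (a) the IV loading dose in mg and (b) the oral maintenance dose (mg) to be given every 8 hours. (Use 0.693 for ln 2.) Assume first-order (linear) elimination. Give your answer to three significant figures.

LD = Vd × C = 592.0 × 8.39 = 4967 mg
CL = 0.693 × Vd / t½ = 0.693 × 592.0 / 62.4 = 6.575 L/h
D = CL × Css × τ / F = 6.575 × 8.39 × 8 / 0.25 = 1765 mg

(a) 4970 mg; (b) 1770 mg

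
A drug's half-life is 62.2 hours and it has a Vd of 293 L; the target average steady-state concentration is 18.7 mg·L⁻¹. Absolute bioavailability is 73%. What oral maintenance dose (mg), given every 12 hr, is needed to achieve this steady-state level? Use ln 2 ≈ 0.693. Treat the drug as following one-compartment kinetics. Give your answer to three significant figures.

CL = 0.693 × Vd / t½ = 0.693 × 293.0 / 62.2 = 3.264 L/h
D = CL × Css × τ / F = 3.264 × 18.7 × 12 / 0.73 = 1003 mg

1000 mg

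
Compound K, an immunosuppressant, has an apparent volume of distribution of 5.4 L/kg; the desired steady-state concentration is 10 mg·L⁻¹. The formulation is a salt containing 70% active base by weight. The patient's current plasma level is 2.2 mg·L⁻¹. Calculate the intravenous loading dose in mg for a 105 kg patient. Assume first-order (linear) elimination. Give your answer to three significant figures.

Vd = 5.4 L/kg × 105 kg = 567.0 L
Concentration deficit ΔC = 10 − 2.2 = 7.800 mg/L
LD = Vd × ΔC / S = 567.0 × 7.800 / 0.7 = 6318 mg

6320 mg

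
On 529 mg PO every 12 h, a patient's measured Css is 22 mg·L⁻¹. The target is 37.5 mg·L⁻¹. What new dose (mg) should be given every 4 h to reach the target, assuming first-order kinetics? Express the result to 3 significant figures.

For first-order elimination, Css ∝ F·D/(CL·τ); F and CL are unchanged, so Css ∝ D/τ.
D₂ = D₁ × (Css,target / Css,current) × (τ₂/τ₁) = 529 × (37.5/22) × (4/12) = 300.6 mg

301 mg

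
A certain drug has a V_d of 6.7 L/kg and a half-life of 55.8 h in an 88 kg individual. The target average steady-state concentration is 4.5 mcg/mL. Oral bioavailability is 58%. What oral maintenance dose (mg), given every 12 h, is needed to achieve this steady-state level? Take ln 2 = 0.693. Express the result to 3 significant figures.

Total Vd = 6.7 × 88 = 589.6 L
k = 0.693/55.8 = 0.01242 h⁻¹, so CL = k·Vd = 0.01242 × 589.6 = 7.323 L/h
D = CL × Css × τ / F = 7.323 × 4.5 × 12 / 0.58 = 681.8 mg

682 mg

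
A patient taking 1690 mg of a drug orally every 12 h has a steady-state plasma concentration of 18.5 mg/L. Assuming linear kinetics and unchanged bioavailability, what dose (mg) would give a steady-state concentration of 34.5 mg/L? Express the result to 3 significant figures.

3150 mg

With linear kinetics, Css is proportional to dose rate (D/τ) at fixed clearance.
D₂ = D₁ × (Css,target / Css,current) = 1690 × 34.5/18.5 = 3152 mg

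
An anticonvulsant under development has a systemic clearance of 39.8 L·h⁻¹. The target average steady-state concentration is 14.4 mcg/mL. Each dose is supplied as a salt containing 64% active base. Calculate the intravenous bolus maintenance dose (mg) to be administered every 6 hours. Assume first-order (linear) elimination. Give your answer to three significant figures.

5370 mg

D = CL × Css × τ / S = 39.80 × 14.4 × 6 / 0.64 = 5373 mg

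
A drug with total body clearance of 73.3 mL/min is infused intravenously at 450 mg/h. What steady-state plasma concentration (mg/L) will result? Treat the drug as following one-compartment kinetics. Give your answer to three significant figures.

Convert clearance: 73.3 mL/min × 60 min/h ÷ 1000 mL/L = 4.398 L/h
Css = rate / CL = 450 / 4.398 = 102.3 mg/L

102 mg/L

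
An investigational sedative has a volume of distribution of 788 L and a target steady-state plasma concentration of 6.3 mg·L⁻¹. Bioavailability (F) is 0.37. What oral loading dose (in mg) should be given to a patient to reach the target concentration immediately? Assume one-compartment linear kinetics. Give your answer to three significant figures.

13400 mg

LD = Vd × C / F = 788.0 × 6.300 / 0.37 = 13420 mg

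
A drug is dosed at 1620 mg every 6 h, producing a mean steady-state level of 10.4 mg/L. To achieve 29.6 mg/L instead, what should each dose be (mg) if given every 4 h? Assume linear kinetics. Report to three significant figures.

With linear kinetics, Css is proportional to dose rate (D/τ) at fixed clearance.
D₂ = D₁ × (Css,target / Css,current) × (τ₂/τ₁) = 1620 × (29.6/10.4) × (4/6) = 3074 mg

3070 mg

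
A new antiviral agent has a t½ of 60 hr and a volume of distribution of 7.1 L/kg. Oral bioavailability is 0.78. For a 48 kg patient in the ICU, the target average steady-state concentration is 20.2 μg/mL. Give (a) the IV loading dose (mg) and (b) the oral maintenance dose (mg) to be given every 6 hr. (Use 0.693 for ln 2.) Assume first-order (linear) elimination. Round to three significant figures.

(a) 6880 mg; (b) 612 mg

Vd = 7.1 L/kg × 48 kg = 340.8 L
LD = Vd × C = 340.8 × 20.2 = 6884 mg
CL = 0.693 × Vd / t½ = 0.693 × 340.8 / 60 = 3.936 L/h
D = CL × Css × τ / F = 3.936 × 20.2 × 6 / 0.78 = 611.6 mg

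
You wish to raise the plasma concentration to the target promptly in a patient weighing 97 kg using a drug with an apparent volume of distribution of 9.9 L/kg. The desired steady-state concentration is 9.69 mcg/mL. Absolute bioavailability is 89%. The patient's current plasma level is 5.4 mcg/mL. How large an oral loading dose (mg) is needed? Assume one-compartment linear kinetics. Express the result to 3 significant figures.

Total Vd = 9.9 × 97 = 960.3 L
Concentration deficit ΔC = 9.69 − 5.4 = 4.290 mg/L
LD = Vd × ΔC / F = 960.3 × 4.290 / 0.89 = 4629 mg

4630 mg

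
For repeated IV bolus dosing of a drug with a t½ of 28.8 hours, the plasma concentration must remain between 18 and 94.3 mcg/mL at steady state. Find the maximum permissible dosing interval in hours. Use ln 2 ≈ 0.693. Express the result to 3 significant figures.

68.8 h

k = 0.693 / t½ = 0.693 / 28.8 = 0.02406 h⁻¹
Between IV bolus doses, concentration decays as C = C₀·e^(−kτ), so C_peak/C_trough = e^(kτ).
τ_max = ln(C_peak/C_trough) / k = ln(94.3/18) / 0.02406 = 1.656 / 0.02406 = 68.83 h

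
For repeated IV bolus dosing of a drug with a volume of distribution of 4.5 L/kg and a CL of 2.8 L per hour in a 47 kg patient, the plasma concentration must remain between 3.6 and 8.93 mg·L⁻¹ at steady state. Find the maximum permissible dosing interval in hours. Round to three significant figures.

68.6 h

Vd(total) = 47 kg × 4.5 L/kg = 211.5 L
k = CL / Vd = 2.800 / 211.5 = 0.01324 h⁻¹
Between IV bolus doses, concentration decays as C = C₀·e^(−kτ), so C_peak/C_trough = e^(kτ).
τ_max = ln(C_peak/C_trough) / k = ln(8.93/3.6) / 0.01324 = 0.9085 / 0.01324 = 68.62 h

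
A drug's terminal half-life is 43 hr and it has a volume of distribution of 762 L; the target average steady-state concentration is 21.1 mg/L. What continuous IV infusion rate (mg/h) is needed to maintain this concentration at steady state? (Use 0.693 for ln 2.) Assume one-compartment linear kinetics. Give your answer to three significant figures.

259 mg/h

k = 0.693/43 = 0.01612 h⁻¹, so CL = k·Vd = 0.01612 × 762.0 = 12.28 L/h
Infusion rate = CL × Css = 12.28 × 21.1 = 259.1 mg/h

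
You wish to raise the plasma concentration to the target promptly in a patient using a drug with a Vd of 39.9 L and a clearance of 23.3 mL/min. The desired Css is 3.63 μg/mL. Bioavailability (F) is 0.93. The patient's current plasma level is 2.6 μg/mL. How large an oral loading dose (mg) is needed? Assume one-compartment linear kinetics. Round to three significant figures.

44.2 mg

Concentration deficit ΔC = 3.63 − 2.6 = 1.030 mg/L
LD = Vd × ΔC / F = 39.90 × 1.030 / 0.93 = 44.19 mg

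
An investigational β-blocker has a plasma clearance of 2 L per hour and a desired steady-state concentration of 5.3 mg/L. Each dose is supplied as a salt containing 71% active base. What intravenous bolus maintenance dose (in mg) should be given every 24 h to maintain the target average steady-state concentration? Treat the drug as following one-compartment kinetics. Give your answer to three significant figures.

D = CL × Css × τ / S = 2.000 × 5.3 × 24 / 0.71 = 358.3 mg

358 mg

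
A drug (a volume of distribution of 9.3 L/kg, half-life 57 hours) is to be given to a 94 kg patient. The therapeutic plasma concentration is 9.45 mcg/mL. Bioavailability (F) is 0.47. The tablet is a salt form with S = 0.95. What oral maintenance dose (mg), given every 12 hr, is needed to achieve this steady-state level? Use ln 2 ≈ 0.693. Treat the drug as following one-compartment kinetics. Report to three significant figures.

Total Vd = 9.3 × 94 = 874.2 L
CL = 0.693 × Vd / t½ = 0.693 × 874.2 / 57 = 10.63 L/h
D = CL × Css × τ / F / S = 10.63 × 9.45 × 12 / 0.47 / 0.95 = 2700 mg

2700 mg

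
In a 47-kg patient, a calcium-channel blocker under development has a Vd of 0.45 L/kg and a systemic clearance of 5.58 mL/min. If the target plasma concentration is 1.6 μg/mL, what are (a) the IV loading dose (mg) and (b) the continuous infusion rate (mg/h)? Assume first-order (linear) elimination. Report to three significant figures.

(a) 33.8 mg; (b) 0.536 mg/h

Vd(total) = 47 kg × 0.45 L/kg = 21.15 L
Loading dose = Vd × C = 21.15 × 1.6 = 33.84 mg
Convert clearance: 5.58 mL/min × 60 min/h ÷ 1000 mL/L = 0.3348 L/h
Maintenance infusion rate = CL × Css = 0.3348 × 1.6 = 0.5357 mg/h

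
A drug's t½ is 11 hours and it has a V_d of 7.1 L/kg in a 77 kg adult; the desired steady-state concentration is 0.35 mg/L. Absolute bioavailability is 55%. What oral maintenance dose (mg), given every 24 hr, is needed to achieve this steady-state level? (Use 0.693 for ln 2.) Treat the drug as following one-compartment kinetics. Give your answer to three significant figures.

Total Vd = 7.1 × 77 = 546.7 L
CL = 0.693 × Vd / t½ = 0.693 × 546.7 / 11 = 34.44 L/h
D = CL × Css × τ / F = 34.44 × 0.35 × 24 / 0.55 = 526.0 mg

526 mg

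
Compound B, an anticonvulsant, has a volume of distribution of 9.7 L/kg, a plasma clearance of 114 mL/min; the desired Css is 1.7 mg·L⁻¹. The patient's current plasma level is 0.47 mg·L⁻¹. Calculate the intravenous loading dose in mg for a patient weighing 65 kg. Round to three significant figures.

Total Vd = 9.7 × 65 = 630.5 L
Concentration deficit ΔC = 1.7 − 0.47 = 1.230 mg/L
LD = Vd × ΔC = 630.5 × 1.230 = 775.5 mg

776 mg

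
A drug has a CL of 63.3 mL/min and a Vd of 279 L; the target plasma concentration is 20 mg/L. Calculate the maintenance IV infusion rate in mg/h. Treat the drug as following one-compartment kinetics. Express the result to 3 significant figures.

CL = 63.3 mL/min × 60/1000 = 3.798 L/h
Rate = CL × Css = 3.798 × 20 = 75.96 mg/h

76.0 mg/h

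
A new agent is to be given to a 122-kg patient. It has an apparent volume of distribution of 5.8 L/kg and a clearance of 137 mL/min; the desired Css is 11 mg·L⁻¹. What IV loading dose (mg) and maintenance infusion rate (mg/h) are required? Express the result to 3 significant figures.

Vd = 5.8 L/kg × 122 kg = 707.6 L
Loading dose = Vd × C = 707.6 × 11 = 7784 mg
Convert clearance: 137 mL/min × 60 min/h ÷ 1000 mL/L = 8.220 L/h
Maintenance infusion rate = CL × Css = 8.220 × 11 = 90.42 mg/h

(a) 7780 mg; (b) 90.4 mg/h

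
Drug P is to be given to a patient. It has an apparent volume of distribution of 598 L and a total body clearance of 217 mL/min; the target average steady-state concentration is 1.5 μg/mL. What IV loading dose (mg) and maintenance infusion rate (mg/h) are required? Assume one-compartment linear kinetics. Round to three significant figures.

(a) 897 mg; (b) 19.5 mg/h

Loading: fill Vd to C_target → 598.0 L × 1.5 mg/L = 897.0 mg
CL = 217 mL/min = 217 × 0.06 = 13.02 L/h
Maintenance: replace elimination → rate = CL × Css = 13.02 × 1.5 = 19.53 mg/h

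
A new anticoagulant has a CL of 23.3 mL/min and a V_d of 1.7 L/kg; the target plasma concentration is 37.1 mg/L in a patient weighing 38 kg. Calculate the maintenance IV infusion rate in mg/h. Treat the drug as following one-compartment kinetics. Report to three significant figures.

51.9 mg/h

CL = 23.3 mL/min × 60/1000 = 1.398 L/h
Infusion rate = CL · Css = 1.398 L/h × 37.1 mg/L = 51.87 mg/h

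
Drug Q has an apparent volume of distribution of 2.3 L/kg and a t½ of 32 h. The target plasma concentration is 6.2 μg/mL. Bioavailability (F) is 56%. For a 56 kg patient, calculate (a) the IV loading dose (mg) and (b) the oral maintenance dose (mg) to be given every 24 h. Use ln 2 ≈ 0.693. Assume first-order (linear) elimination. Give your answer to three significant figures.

Vd(total) = 56 kg × 2.3 L/kg = 128.8 L
LD = Vd × C = 128.8 × 6.2 = 798.6 mg
CL = 0.693 × Vd / t½ = 0.693 × 128.8 / 32 = 2.789 L/h
D = CL × Css × τ / F = 2.789 × 6.2 × 24 / 0.56 = 741.1 mg

(a) 799 mg; (b) 741 mg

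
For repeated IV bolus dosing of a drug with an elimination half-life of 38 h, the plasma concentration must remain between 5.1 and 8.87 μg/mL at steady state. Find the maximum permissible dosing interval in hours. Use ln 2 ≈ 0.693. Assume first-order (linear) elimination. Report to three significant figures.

30.3 h

k = 0.693 / t½ = 0.693 / 38 = 0.01824 h⁻¹
Between IV bolus doses, concentration decays as C = C₀·e^(−kτ), so C_peak/C_trough = e^(kτ).
τ_max = ln(C_peak/C_trough) / k = ln(8.87/5.1) / 0.01824 = 0.5534 / 0.01824 = 30.34 h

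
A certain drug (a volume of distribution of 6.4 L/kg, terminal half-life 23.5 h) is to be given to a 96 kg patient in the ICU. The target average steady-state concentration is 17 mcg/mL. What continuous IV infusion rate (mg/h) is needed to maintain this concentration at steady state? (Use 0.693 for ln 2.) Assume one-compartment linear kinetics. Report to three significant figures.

308 mg/h

Total Vd = 6.4 × 96 = 614.4 L
CL = 0.693 × Vd / t½ = 0.693 × 614.4 / 23.5 = 18.12 L/h
Infusion rate = CL × Css = 18.12 × 17 = 308.0 mg/h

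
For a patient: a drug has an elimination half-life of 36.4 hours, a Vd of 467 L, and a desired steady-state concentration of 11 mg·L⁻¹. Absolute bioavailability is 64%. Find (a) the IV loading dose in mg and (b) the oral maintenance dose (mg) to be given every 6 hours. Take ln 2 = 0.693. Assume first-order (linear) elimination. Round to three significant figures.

(a) 5140 mg; (b) 917 mg

LD = Vd × C = 467.0 × 11 = 5137 mg
CL = 0.693 × Vd / t½ = 0.693 × 467.0 / 36.4 = 8.891 L/h
D = CL × Css × τ / F = 8.891 × 11 × 6 / 0.64 = 916.9 mg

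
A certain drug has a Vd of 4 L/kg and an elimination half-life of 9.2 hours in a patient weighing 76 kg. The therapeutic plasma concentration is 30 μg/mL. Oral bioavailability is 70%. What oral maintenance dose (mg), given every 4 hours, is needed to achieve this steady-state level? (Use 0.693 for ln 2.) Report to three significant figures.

3930 mg

Total Vd = 4 × 76 = 304.0 L
k = 0.693/9.2 = 0.07533 h⁻¹, so CL = k·Vd = 0.07533 × 304.0 = 22.90 L/h
D = CL × Css × τ / F = 22.90 × 30 × 4 / 0.7 = 3926 mg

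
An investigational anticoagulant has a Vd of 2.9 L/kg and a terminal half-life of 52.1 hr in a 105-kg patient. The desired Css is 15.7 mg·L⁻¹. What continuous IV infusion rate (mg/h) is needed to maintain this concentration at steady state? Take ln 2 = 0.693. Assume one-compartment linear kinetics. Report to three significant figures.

Total Vd = 2.9 × 105 = 304.5 L
CL = ln 2 · Vd / t½ = 0.693 × 304.5 / 52.1 = 4.050 L/h
Infusion rate = CL × Css = 4.050 × 15.7 = 63.59 mg/h

63.6 mg/h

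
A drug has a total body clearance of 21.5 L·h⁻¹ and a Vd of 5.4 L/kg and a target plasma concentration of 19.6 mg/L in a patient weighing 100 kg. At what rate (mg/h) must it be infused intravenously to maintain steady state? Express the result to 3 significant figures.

421 mg/h

Maintenance depends on clearance, not Vd — rate in must match rate out.
Infusion rate = CL · Css = 21.50 L/h × 19.6 mg/L = 421.4 mg/h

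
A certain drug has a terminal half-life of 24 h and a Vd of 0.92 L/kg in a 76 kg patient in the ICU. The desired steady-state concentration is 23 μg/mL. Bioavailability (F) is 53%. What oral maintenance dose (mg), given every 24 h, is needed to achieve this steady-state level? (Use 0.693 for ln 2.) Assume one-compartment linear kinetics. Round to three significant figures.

2100 mg

Vd = 0.92 L/kg × 76 kg = 69.92 L
k = 0.693/24 = 0.02888 h⁻¹, so CL = k·Vd = 0.02888 × 69.92 = 2.019 L/h
D = CL × Css × τ / F = 2.019 × 23 × 24 / 0.53 = 2103 mg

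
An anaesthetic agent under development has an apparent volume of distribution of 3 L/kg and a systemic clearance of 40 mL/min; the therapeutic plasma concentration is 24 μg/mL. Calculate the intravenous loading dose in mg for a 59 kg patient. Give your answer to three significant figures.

Vd = 3 L/kg × 59 kg = 177.0 L
LD = Vd × C = 177.0 × 24.00 = 4248 mg

4250 mg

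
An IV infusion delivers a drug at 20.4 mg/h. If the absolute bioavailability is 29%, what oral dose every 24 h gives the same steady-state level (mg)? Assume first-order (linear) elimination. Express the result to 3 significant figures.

1690 mg

To maintain the same Css, the systemic dosing rate must be unchanged: F·D/τ = infusion rate.
D = rate × τ / F = 20.4 × 24 / 0.29 = 1688 mg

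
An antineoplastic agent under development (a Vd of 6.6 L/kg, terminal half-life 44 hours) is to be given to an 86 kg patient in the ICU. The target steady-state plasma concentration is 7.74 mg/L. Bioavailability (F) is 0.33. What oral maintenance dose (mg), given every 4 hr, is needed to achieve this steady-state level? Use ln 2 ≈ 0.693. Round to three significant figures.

Vd = 6.6 L/kg × 86 kg = 567.6 L
CL = 0.693 × Vd / t½ = 0.693 × 567.6 / 44 = 8.940 L/h
D = CL × Css × τ / F = 8.940 × 7.74 × 4 / 0.33 = 838.7 mg

839 mg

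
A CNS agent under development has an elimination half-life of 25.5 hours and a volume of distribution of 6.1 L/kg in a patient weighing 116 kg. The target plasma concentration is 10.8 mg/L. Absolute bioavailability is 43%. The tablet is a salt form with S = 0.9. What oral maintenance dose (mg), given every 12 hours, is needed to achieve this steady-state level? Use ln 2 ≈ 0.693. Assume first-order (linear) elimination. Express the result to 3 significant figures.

6440 mg

Total Vd = 6.1 × 116 = 707.6 L
CL = ln 2 · Vd / t½ = 0.693 × 707.6 / 25.5 = 19.23 L/h
D = CL × Css × τ / F / S = 19.23 × 10.8 × 12 / 0.43 / 0.9 = 6440 mg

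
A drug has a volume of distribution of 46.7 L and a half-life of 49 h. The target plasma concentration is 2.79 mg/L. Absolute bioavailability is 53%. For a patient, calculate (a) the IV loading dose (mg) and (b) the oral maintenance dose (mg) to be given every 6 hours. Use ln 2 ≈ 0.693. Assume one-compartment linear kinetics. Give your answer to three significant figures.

LD = Vd × C = 46.70 × 2.79 = 130.3 mg
CL = 0.693 × Vd / t½ = 0.693 × 46.70 / 49 = 0.6605 L/h
D = CL × Css × τ / F = 0.6605 × 2.79 × 6 / 0.53 = 20.86 mg

(a) 130 mg; (b) 20.9 mg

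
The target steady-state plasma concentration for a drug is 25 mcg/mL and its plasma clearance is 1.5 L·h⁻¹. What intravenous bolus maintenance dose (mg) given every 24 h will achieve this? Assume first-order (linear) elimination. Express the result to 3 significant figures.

D = CL × Css × τ = 1.500 × 25 × 24 = 900.0 mg

900 mg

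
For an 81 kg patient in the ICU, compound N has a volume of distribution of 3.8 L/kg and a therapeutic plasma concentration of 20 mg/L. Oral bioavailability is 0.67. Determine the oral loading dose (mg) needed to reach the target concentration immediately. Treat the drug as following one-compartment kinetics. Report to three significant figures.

9190 mg

Total Vd = 3.8 × 81 = 307.8 L
LD = Vd × C / F = 307.8 × 20.00 / 0.67 = 9188 mg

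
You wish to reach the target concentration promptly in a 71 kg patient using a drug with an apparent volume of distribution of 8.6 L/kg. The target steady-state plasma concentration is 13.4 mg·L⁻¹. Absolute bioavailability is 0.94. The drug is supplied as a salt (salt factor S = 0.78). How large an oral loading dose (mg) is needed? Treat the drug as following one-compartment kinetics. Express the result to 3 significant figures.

Vd(total) = 71 kg × 8.6 L/kg = 610.6 L
The loading dose fills Vd to the target concentration.
LD = Vd × C / F / S = 610.6 × 13.40 / 0.94 / 0.78 = 11160 mg

11200 mg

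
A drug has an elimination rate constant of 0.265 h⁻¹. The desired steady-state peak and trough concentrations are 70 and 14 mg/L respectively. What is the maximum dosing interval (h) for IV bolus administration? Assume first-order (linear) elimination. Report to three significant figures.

Between IV bolus doses, concentration decays as C = C₀·e^(−kτ), so C_peak/C_trough = e^(kτ).
τ_max = ln(C_peak/C_trough) / k = ln(70/14) / 0.2650 = 1.609 / 0.2650 = 6.072 h

6.07 h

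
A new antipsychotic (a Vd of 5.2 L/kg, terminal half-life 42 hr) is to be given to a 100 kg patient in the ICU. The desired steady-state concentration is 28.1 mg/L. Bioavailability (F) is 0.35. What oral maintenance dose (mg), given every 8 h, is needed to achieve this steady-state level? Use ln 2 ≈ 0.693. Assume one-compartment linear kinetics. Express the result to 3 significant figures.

5510 mg

Total Vd = 5.2 × 100 = 520.0 L
k = 0.693/42 = 0.01650 h⁻¹, so CL = k·Vd = 0.01650 × 520.0 = 8.580 L/h
D = CL × Css × τ / F = 8.580 × 28.1 × 8 / 0.35 = 5511 mg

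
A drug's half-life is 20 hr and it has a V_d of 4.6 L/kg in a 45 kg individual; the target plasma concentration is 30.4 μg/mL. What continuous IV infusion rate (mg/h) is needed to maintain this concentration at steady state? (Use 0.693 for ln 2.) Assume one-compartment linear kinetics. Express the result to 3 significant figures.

218 mg/h

Total Vd = 4.6 × 45 = 207.0 L
k = 0.693/20 = 0.03465 h⁻¹, so CL = k·Vd = 0.03465 × 207.0 = 7.173 L/h
Infusion rate = CL × Css = 7.173 × 30.4 = 218.1 mg/h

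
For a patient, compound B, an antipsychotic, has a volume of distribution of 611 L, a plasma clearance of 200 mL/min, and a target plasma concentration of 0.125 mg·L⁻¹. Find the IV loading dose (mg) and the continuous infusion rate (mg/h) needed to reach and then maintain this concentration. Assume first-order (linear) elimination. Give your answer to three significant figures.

Loading dose = Vd × C = 611.0 × 0.125 = 76.38 mg
CL = 200 mL/min = 200 × 0.06 = 12.00 L/h
Maintenance: replace elimination → rate = CL × Css = 12.00 × 0.125 = 1.500 mg/h

(a) 76.4 mg; (b) 1.50 mg/h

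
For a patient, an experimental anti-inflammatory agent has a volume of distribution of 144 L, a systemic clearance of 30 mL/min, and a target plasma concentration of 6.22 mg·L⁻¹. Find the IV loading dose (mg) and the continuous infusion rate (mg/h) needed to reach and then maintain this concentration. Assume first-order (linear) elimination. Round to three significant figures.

LD = Vd · C_target = 144.0 × 6.22 = 895.7 mg
Convert clearance: 30 mL/min × 60 min/h ÷ 1000 mL/L = 1.800 L/h
Maintenance: replace elimination → rate = CL × Css = 1.800 × 6.22 = 11.20 mg/h

(a) 896 mg; (b) 11.2 mg/h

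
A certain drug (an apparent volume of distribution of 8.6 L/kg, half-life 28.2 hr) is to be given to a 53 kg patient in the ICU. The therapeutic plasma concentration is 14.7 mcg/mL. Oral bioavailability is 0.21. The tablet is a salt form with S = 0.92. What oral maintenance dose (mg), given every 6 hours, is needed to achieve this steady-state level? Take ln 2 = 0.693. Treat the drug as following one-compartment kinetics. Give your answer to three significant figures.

Total Vd = 8.6 × 53 = 455.8 L
CL = ln 2 · Vd / t½ = 0.693 × 455.8 / 28.2 = 11.20 L/h
D = CL × Css × τ / F / S = 11.20 × 14.7 × 6 / 0.21 / 0.92 = 5113 mg

5110 mg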